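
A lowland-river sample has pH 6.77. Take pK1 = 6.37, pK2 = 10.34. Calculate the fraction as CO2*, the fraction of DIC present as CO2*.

α₀ = 1 / (1 + K1/[H⁺] + K1K2/[H⁺]²) = 1 / (1 + 10^+0.40 + 10^-3.17)
   = 1 / (1 + 2.5119 + 0.00067608) = 1/3.5126 = 0.2847

α₀ = 0.285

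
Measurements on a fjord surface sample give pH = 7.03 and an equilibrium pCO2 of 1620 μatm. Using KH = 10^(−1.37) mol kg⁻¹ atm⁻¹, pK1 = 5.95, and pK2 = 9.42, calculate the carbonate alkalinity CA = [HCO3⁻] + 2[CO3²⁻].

[CO2*] = KH · pCO2 = 10^(−1.37) × 1620×10^-6 = 6.911×10^-5 mol/kg
α₀ = 1/(1 + K1/[H⁺] + K1K2/[H⁺]²) = 1/(1 + 10^+1.08 + 10^-1.31) = 0.07650
DIC = [CO2*]/α₀ = 6.911×10^-5 / 0.07650 = 0.9033 mmol/kg
CA = (α₁ + 2α₂)·DIC = (0.9198 + 2×0.003747) × 0.9033 = 0.838 mmol/kg

CA = 0.838 mmol/kg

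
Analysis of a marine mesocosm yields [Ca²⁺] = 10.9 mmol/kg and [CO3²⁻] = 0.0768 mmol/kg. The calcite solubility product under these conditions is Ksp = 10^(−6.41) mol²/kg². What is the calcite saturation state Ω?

Ω = 2.15

Ksp = 10^(−6.41) = 3.890×10^-7
Ω = [Ca²⁺][CO3²⁻]/Ksp = (10.9×10^-3)(0.0768×10^-3) / 3.890×10^-7 = 2.15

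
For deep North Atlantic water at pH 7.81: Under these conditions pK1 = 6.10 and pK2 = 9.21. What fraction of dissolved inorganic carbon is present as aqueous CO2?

α₀ = 0.0184

α₀ = 1 / (1 + K1/[H⁺] + K1K2/[H⁺]²) = 1 / (1 + 10^+1.71 + 10^+0.31)
   = 1 / (1 + 51.286 + 2.0417) = 1/54.328 = 0.01841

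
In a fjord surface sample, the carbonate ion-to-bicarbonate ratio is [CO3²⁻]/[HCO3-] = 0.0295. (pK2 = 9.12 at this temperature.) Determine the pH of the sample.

From K2 = [H⁺][CO3²⁻]/[HCO3-]:  pH = pK2 + log₁₀([CO3²⁻]/[HCO3-])
log₁₀(0.0295) = -1.530
pH = 9.12 + (-1.530) = 7.59

pH = 7.59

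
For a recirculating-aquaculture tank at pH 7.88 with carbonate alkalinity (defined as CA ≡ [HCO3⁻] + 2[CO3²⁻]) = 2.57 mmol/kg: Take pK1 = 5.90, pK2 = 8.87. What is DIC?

DIC = 2.37 mmol/kg

CA = [HCO3⁻] + 2[CO3²⁻] = (α₁ + 2α₂)·DIC
At pH 7.88: [H⁺]/K1 = 10^-1.98 = 0.010471, K2/[H⁺] = 10^-0.99 = 0.10233
α₁ = 1/(1 + 0.010471 + 0.10233) = 1/1.1128 = 0.8986; α₂ = α₁·K2/[H⁺] = 0.09196
α₁ + 2α₂ = 1.0825
DIC = CA / (α₁ + 2α₂) = 2.57 / 1.0825 = 2.37 mmol/kg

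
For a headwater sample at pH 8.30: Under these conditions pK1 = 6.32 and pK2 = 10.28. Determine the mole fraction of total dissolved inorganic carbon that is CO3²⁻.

α₂ = 0.0103

α₂ = 1 / (1 + [H⁺]/K2 + [H⁺]²/(K1K2)) = 1 / (1 + 10^+1.98 + 10^+0.00)
   = 1 / (1 + 95.499 + 1.0000) = 1/97.499 = 0.01026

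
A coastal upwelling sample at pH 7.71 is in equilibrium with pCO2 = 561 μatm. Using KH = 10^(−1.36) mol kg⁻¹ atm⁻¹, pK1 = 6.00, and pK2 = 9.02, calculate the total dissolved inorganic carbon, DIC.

DIC = 1.34 mmol/kg

[CO2*] = KH · pCO2 = 10^(−1.36) × 561×10^-6 = 2.449×10^-5 mol/kg
α₀ = 1/(1 + K1/[H⁺] + K1K2/[H⁺]²) = 1/(1 + 10^+1.71 + 10^+0.40) = 0.01825
DIC = [CO2*]/α₀ = 2.449×10^-5 / 0.01825 = 1.34 mmol/kg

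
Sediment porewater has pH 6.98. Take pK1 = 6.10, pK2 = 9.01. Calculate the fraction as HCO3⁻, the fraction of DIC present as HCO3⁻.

α₁ = 1 / (1 + [H⁺]/K1 + K2/[H⁺]) = 1 / (1 + 10^-0.88 + 10^-2.03)
   = 1 / (1 + 0.13183 + 0.0093325) = 1/1.1412 = 0.8763

α₁ = 0.876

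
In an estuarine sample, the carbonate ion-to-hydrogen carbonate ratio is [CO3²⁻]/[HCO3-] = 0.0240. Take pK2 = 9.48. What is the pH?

pH = 7.86

From K2 = [H⁺][CO3²⁻]/[HCO3-]:  pH = pK2 + log₁₀([CO3²⁻]/[HCO3-])
log₁₀(0.0240) = -1.620
pH = 9.48 + (-1.620) = 7.86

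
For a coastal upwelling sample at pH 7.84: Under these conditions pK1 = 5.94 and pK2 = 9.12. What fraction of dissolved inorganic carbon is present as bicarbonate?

α₁ = 1 / (1 + [H⁺]/K1 + K2/[H⁺]) = 1 / (1 + 10^-1.90 + 10^-1.28)
   = 1 / (1 + 0.012589 + 0.052481) = 1/1.0651 = 0.9389

α₁ = 0.939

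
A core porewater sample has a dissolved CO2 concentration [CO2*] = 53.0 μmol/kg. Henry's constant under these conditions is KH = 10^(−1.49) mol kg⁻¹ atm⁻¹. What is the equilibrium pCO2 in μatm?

pCO2 = 1640 μatm

KH = 10^(−1.49) = 3.236×10^-2 mol kg⁻¹ atm⁻¹
pCO2 = [CO2*]/KH = 53.0×10^-6 / 3.236×10^-2 = 1.64×10^-3 atm = 1640 μatm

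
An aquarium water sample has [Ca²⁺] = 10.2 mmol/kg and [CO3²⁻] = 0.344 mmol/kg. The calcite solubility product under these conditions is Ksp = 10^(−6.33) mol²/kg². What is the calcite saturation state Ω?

Ksp = 10^(−6.33) = 4.677×10^-7
Ω = [Ca²⁺][CO3²⁻]/Ksp = (10.2×10^-3)(0.344×10^-3) / 4.677×10^-7 = 7.50

Ω = 7.50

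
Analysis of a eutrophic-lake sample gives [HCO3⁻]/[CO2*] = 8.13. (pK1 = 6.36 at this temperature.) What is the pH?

pH = 7.27

From K1 = [H⁺][HCO3⁻]/[CO2*]:  pH = pK1 + log₁₀([HCO3⁻]/[CO2*])
log₁₀(8.13) = +0.910
pH = 6.36 + (+0.910) = 7.27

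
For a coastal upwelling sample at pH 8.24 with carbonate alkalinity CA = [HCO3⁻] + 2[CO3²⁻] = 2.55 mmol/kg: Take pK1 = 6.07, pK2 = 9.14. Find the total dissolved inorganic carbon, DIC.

DIC = 2.31 mmol/kg

CA = [HCO3⁻] + 2[CO3²⁻] = (α₁ + 2α₂)·DIC
At pH 8.24: [H⁺]/K1 = 10^-2.17 = 0.0067608, K2/[H⁺] = 10^-0.90 = 0.12589
α₁ = 1/(1 + 0.0067608 + 0.12589) = 1/1.1327 = 0.8829; α₂ = α₁·K2/[H⁺] = 0.1111
α₁ + 2α₂ = 1.1052
DIC = CA / (α₁ + 2α₂) = 2.55 / 1.1052 = 2.31 mmol/kg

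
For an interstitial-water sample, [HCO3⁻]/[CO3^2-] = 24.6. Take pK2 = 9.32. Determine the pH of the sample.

pH = 7.93

From K2 = [H⁺][CO3^2-]/[HCO3⁻]:  pH = pK2 − log₁₀([HCO3⁻]/[CO3^2-])
log₁₀(24.6) = +1.391
pH = 9.32 − (+1.391) = 7.93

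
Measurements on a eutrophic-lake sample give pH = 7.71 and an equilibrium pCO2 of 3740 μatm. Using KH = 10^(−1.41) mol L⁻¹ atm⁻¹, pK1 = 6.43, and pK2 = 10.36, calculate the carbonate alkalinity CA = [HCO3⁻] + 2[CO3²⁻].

CA = 2.78 mmol/L

[CO2*] = KH · pCO2 = 10^(−1.41) × 3740×10^-6 = 1.455×10^-4 mol/L
α₀ = 1/(1 + K1/[H⁺] + K1K2/[H⁺]²) = 1/(1 + 10^+1.28 + 10^-1.37) = 0.04976
DIC = [CO2*]/α₀ = 1.455×10^-4 / 0.04976 = 2.924 mmol/L
CA = (α₁ + 2α₂)·DIC = (0.9481 + 2×0.002123) × 2.924 = 2.78 mmol/L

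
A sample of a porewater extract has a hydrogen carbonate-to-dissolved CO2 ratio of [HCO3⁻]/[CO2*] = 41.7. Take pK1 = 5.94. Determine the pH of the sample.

pH = 7.56

From K1 = [H⁺][HCO3⁻]/[CO2*]:  pH = pK1 + log₁₀([HCO3⁻]/[CO2*])
log₁₀(41.7) = +1.620
pH = 5.94 + (+1.620) = 7.56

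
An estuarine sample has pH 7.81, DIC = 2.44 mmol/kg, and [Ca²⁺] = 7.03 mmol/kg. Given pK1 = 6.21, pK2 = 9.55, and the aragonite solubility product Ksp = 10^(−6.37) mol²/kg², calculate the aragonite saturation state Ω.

α₂ = 1 / (1 + [H⁺]/K2 + [H⁺]²/(K1K2)) = 1 / (1 + 10^+1.74 + 10^+0.14)
   = 1 / (1 + 54.954 + 1.3804) = 1/57.334 = 0.01744
[CO3²⁻] = α₂ × DIC = 0.01744 × 2.44 = 0.04256 mmol/kg
Ksp = 10^(−6.37) = 4.266×10^-7
Ω = [Ca²⁺][CO3²⁻]/Ksp = (7.03×10^-3)(4.256×10^-5) / 4.266×10^-7 = 0.701

Ω = 0.701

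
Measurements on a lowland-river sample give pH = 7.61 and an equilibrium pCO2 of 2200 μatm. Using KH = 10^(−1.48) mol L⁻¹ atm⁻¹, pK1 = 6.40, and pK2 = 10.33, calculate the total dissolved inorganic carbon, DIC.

DIC = 1.26 mmol/L

[CO2*] = KH · pCO2 = 10^(−1.48) × 2200×10^-6 = 7.285×10^-5 mol/L
α₀ = 1/(1 + K1/[H⁺] + K1K2/[H⁺]²) = 1/(1 + 10^+1.21 + 10^-1.51) = 0.05797
DIC = [CO2*]/α₀ = 7.285×10^-5 / 0.05797 = 1.26 mmol/L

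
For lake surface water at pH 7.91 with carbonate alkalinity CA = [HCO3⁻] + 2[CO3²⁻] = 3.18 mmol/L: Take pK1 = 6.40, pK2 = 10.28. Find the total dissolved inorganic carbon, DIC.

DIC = 3.26 mmol/L

CA = [HCO3⁻] + 2[CO3²⁻] = (α₁ + 2α₂)·DIC
At pH 7.91: [H⁺]/K1 = 10^-1.51 = 0.030903, K2/[H⁺] = 10^-2.37 = 0.0042658
α₁ = 1/(1 + 0.030903 + 0.0042658) = 1/1.0352 = 0.9660; α₂ = α₁·K2/[H⁺] = 0.004121
α₁ + 2α₂ = 0.9743
DIC = CA / (α₁ + 2α₂) = 3.18 / 0.9743 = 3.26 mmol/L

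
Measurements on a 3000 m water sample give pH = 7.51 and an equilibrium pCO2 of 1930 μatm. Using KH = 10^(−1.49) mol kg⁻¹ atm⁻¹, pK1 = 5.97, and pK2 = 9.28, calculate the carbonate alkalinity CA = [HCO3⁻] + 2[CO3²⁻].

CA = 2.24 mmol/kg

[CO2*] = KH · pCO2 = 10^(−1.49) × 1930×10^-6 = 6.245×10^-5 mol/kg
α₀ = 1/(1 + K1/[H⁺] + K1K2/[H⁺]²) = 1/(1 + 10^+1.54 + 10^-0.23) = 0.02758
DIC = [CO2*]/α₀ = 6.245×10^-5 / 0.02758 = 2.265 mmol/kg
CA = (α₁ + 2α₂)·DIC = (0.9562 + 2×0.01624) × 2.265 = 2.24 mmol/kg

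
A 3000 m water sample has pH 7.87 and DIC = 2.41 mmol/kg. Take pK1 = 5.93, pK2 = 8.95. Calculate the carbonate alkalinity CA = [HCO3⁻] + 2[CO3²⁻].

CA = [HCO3⁻] + 2[CO3²⁻] = (α₁ + 2α₂)·DIC
At pH 7.87: [H⁺]/K1 = 10^-1.94 = 0.011482, K2/[H⁺] = 10^-1.08 = 0.083176
α₁ = 1/(1 + 0.011482 + 0.083176) = 1/1.0947 = 0.9135; α₂ = α₁·K2/[H⁺] = 0.07598
α₁ + 2α₂ = 1.0655
CA = 1.0655 × 2.41 = 2.57 mmol/kg

CA = 2.57 mmol/kg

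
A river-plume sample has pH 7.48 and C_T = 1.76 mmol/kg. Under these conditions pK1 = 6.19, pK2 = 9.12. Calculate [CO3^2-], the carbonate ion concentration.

[CO3²⁻] = 0.0375 mmol/kg

α₂ = 1 / (1 + [H⁺]/K2 + [H⁺]²/(K1K2)) = 1 / (1 + 10^+1.64 + 10^+0.35)
   = 1 / (1 + 43.652 + 2.2387) = 1/46.890 = 0.02133
[CO3²⁻] = α₂ × DIC = 0.02133 × 1.76 = 0.0375 mmol/kg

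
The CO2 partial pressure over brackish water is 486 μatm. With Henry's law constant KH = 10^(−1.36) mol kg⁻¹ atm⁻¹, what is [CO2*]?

KH = 10^(−1.36) = 4.365×10^-2 mol kg⁻¹ atm⁻¹
[CO2*] = KH · pCO2 = 4.365×10^-2 × 486×10^-6 atm = 2.12×10^-5 mol/kg

[CO2*] = 21.2 μmol/kg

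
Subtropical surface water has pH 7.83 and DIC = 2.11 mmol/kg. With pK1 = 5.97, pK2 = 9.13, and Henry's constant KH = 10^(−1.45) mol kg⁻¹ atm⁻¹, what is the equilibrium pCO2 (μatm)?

α₀ = 1 / (1 + K1/[H⁺] + K1K2/[H⁺]²) = 1 / (1 + 10^+1.86 + 10^+0.56)
   = 1 / (1 + 72.444 + 3.6308) = 1/77.074 = 0.01297
[CO2*] = α₀ × DIC = 0.01297 × 2.11 = 0.02738 mmol/kg
pCO2 = [CO2*]/KH = 2.738×10^-5 / 3.548×10^-2 = 772 μatm

pCO2 = 772 μatm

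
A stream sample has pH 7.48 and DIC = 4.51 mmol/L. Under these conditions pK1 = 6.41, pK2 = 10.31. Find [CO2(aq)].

[CO2*] = 0.353 mmol/L

α₀ = 1 / (1 + K1/[H⁺] + K1K2/[H⁺]²) = 1 / (1 + 10^+1.07 + 10^-1.76)
   = 1 / (1 + 11.749 + 0.017378) = 1/12.766 = 0.07833
[CO2*] = α₀ × DIC = 0.07833 × 4.51 = 0.353 mmol/L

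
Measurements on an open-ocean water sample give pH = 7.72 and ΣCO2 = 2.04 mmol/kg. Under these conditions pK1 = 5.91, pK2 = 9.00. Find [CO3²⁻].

[CO3²⁻] = 0.100 mmol/kg

α₂ = 1 / (1 + [H⁺]/K2 + [H⁺]²/(K1K2)) = 1 / (1 + 10^+1.28 + 10^-0.53)
   = 1 / (1 + 19.055 + 0.29512) = 1/20.350 = 0.04914
[CO3²⁻] = α₂ × DIC = 0.04914 × 2.04 = 0.100 mmol/kg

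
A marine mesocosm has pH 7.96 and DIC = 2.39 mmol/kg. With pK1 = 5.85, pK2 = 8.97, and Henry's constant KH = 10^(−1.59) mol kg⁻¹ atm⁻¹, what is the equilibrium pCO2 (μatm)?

pCO2 = 653 μatm

α₀ = 1 / (1 + K1/[H⁺] + K1K2/[H⁺]²) = 1 / (1 + 10^+2.11 + 10^+1.10)
   = 1 / (1 + 128.82 + 12.589) = 1/142.41 = 0.007022
[CO2*] = α₀ × DIC = 0.007022 × 2.39 = 0.01678 mmol/kg = 16.78 μmol/kg
pCO2 = [CO2*]/KH = 1.678×10^-5 / 2.570×10^-2 = 653 μatm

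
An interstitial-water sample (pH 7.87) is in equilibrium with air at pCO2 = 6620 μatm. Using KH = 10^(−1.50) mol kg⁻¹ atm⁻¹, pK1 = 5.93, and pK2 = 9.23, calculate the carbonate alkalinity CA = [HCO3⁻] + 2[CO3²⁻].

CA = 19.8 mmol/kg

[CO2*] = KH · pCO2 = 10^(−1.50) × 6620×10^-6 = 2.093×10^-4 mol/kg
α₀ = 1/(1 + K1/[H⁺] + K1K2/[H⁺]²) = 1/(1 + 10^+1.94 + 10^+0.58) = 0.01088
DIC = [CO2*]/α₀ = 2.093×10^-4 / 0.01088 = 19.24 mmol/kg
CA = (α₁ + 2α₂)·DIC = (0.9477 + 2×0.04137) × 19.24 = 19.8 mmol/kg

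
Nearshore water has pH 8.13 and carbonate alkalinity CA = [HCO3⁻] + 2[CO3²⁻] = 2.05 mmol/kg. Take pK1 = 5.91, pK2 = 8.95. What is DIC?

CA = [HCO3⁻] + 2[CO3²⁻] = (α₁ + 2α₂)·DIC
At pH 8.13: [H⁺]/K1 = 10^-2.22 = 0.0060256, K2/[H⁺] = 10^-0.82 = 0.15136
α₁ = 1/(1 + 0.0060256 + 0.15136) = 1/1.1574 = 0.8640; α₂ = α₁·K2/[H⁺] = 0.1308
α₁ + 2α₂ = 1.1256
DIC = CA / (α₁ + 2α₂) = 2.05 / 1.1256 = 1.82 mmol/kg

DIC = 1.82 mmol/kg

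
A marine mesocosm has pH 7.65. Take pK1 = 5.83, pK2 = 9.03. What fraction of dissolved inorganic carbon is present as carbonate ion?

α₂ = 0.0394

α₂ = 1 / (1 + [H⁺]/K2 + [H⁺]²/(K1K2)) = 1 / (1 + 10^+1.38 + 10^-0.44)
   = 1 / (1 + 23.988 + 0.36308) = 1/25.351 = 0.03945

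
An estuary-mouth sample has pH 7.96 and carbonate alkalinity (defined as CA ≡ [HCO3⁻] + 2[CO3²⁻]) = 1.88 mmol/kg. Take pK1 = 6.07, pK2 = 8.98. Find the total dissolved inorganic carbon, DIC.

DIC = 1.75 mmol/kg

CA = [HCO3⁻] + 2[CO3²⁻] = (α₁ + 2α₂)·DIC
At pH 7.96: [H⁺]/K1 = 10^-1.89 = 0.012882, K2/[H⁺] = 10^-1.02 = 0.095499
α₁ = 1/(1 + 0.012882 + 0.095499) = 1/1.1084 = 0.9022; α₂ = α₁·K2/[H⁺] = 0.08616
α₁ + 2α₂ = 1.0745
DIC = CA / (α₁ + 2α₂) = 1.88 / 1.0745 = 1.75 mmol/kg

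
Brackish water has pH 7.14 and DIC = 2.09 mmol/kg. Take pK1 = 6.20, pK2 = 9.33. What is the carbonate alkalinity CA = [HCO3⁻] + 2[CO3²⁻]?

CA = [HCO3⁻] + 2[CO3²⁻] = (α₁ + 2α₂)·DIC
At pH 7.14: [H⁺]/K1 = 10^-0.94 = 0.11482, K2/[H⁺] = 10^-2.19 = 0.0064565
α₁ = 1/(1 + 0.11482 + 0.0064565) = 1/1.1213 = 0.8918; α₂ = α₁·K2/[H⁺] = 0.005758
α₁ + 2α₂ = 0.9034
CA = 0.9034 × 2.09 = 1.89 mmol/kg

CA = 1.89 mmol/kg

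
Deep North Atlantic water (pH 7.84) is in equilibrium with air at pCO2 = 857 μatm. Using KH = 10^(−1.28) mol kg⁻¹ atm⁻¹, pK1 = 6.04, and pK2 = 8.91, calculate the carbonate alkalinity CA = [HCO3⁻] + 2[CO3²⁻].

CA = 3.32 mmol/kg

[CO2*] = KH · pCO2 = 10^(−1.28) × 857×10^-6 = 4.498×10^-5 mol/kg
α₀ = 1/(1 + K1/[H⁺] + K1K2/[H⁺]²) = 1/(1 + 10^+1.80 + 10^+0.73) = 0.01440
DIC = [CO2*]/α₀ = 4.498×10^-5 / 0.01440 = 3.124 mmol/kg
CA = (α₁ + 2α₂)·DIC = (0.9083 + 2×0.07731) × 3.124 = 3.32 mmol/kg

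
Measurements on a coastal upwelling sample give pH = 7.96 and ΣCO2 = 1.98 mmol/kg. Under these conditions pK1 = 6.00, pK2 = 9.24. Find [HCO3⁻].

α₁ = 1 / (1 + [H⁺]/K1 + K2/[H⁺]) = 1 / (1 + 10^-1.96 + 10^-1.28)
   = 1 / (1 + 0.010965 + 0.052481) = 1/1.0634 = 0.9403
[HCO3⁻] = α₁ × DIC = 0.9403 × 1.98 = 1.86 mmol/kg

[HCO3⁻] = 1.86 mmol/kg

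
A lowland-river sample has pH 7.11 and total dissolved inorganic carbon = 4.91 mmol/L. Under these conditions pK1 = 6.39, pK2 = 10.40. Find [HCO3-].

[HCO3⁻] = 4.12 mmol/L

α₁ = 1 / (1 + [H⁺]/K1 + K2/[H⁺]) = 1 / (1 + 10^-0.72 + 10^-3.29)
   = 1 / (1 + 0.19055 + 0.00051286) = 1/1.1911 = 0.8396
[HCO3⁻] = α₁ × DIC = 0.8396 × 4.91 = 4.12 mmol/L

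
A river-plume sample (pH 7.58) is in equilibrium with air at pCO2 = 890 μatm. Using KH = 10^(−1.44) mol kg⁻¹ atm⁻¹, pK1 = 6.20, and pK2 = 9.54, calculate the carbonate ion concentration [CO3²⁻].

[CO3²⁻] = 8.50 μmol/kg

[CO2*] = KH · pCO2 = 10^(−1.44) × 890×10^-6 = 3.231×10^-5 mol/kg
α₀ = 1/(1 + K1/[H⁺] + K1K2/[H⁺]²) = 1/(1 + 10^+1.38 + 10^-0.58) = 0.03960
DIC = [CO2*]/α₀ = 3.231×10^-5 / 0.03960 = 0.8160 mmol/kg
[CO3²⁻] = α₂·DIC; α₂ = 0.01042, so [CO3²⁻] = 0.01042 × 0.8160 = 0.00850 mmol/kg = 8.50 μmol/kg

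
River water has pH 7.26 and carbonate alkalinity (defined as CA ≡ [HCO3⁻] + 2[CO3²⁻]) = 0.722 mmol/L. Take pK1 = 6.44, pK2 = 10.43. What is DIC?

DIC = 0.831 mmol/L

CA = [HCO3⁻] + 2[CO3²⁻] = (α₁ + 2α₂)·DIC
At pH 7.26: [H⁺]/K1 = 10^-0.82 = 0.15136, K2/[H⁺] = 10^-3.17 = 0.00067608
α₁ = 1/(1 + 0.15136 + 0.00067608) = 1/1.1520 = 0.8680; α₂ = α₁·K2/[H⁺] = 0.0005869
α₁ + 2α₂ = 0.8692
DIC = CA / (α₁ + 2α₂) = 0.722 / 0.8692 = 0.831 mmol/L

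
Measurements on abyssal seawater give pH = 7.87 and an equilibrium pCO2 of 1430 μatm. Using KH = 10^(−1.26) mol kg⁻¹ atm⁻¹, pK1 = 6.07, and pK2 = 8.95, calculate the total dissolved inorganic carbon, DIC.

DIC = 5.45 mmol/kg

[CO2*] = KH · pCO2 = 10^(−1.26) × 1430×10^-6 = 7.858×10^-5 mol/kg
α₀ = 1/(1 + K1/[H⁺] + K1K2/[H⁺]²) = 1/(1 + 10^+1.80 + 10^+0.72) = 0.01442
DIC = [CO2*]/α₀ = 7.858×10^-5 / 0.01442 = 5.45 mmol/kg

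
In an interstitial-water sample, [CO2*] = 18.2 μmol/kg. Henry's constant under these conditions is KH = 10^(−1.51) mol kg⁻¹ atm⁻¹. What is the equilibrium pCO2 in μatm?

pCO2 = 589 μatm

KH = 10^(−1.51) = 3.090×10^-2 mol kg⁻¹ atm⁻¹
pCO2 = [CO2*]/KH = 18.2×10^-6 / 3.090×10^-2 = 5.89×10^-4 atm = 589 μatm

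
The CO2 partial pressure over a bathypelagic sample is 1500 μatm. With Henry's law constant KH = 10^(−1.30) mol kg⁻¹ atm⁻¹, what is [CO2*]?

[CO2*] = 75.2 μmol/kg

KH = 10^(−1.30) = 5.012×10^-2 mol kg⁻¹ atm⁻¹
[CO2*] = KH · pCO2 = 5.012×10^-2 × 1500×10^-6 atm = 7.52×10^-5 mol/kg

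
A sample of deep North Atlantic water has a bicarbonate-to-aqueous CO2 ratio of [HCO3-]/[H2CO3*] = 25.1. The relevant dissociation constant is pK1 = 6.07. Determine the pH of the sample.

From K1 = [H⁺][HCO3-]/[H2CO3*]:  pH = pK1 + log₁₀([HCO3-]/[H2CO3*])
log₁₀(25.1) = +1.400
pH = 6.07 + (+1.400) = 7.47

pH = 7.47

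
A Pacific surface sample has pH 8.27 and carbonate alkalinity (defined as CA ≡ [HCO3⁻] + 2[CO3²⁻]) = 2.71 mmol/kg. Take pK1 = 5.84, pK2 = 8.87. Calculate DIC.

CA = [HCO3⁻] + 2[CO3²⁻] = (α₁ + 2α₂)·DIC
At pH 8.27: [H⁺]/K1 = 10^-2.43 = 0.0037154, K2/[H⁺] = 10^-0.60 = 0.25119
α₁ = 1/(1 + 0.0037154 + 0.25119) = 1/1.2549 = 0.7969; α₂ = α₁·K2/[H⁺] = 0.2002
α₁ + 2α₂ = 1.1972
DIC = CA / (α₁ + 2α₂) = 2.71 / 1.1972 = 2.26 mmol/kg

DIC = 2.26 mmol/kg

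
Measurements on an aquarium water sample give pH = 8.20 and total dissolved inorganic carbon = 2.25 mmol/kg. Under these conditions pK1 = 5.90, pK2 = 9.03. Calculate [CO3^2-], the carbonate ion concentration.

α₂ = 1 / (1 + [H⁺]/K2 + [H⁺]²/(K1K2)) = 1 / (1 + 10^+0.83 + 10^-1.47)
   = 1 / (1 + 6.7608 + 0.033884) = 1/7.7947 = 0.1283
[CO3²⁻] = α₂ × DIC = 0.1283 × 2.25 = 0.289 mmol/kg

[CO3²⁻] = 0.289 mmol/kg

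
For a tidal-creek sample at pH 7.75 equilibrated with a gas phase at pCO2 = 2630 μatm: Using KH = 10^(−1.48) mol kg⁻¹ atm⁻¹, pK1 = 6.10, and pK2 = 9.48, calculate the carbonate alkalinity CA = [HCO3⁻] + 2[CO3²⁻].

CA = 4.03 mmol/kg

[CO2*] = KH · pCO2 = 10^(−1.48) × 2630×10^-6 = 8.709×10^-5 mol/kg
α₀ = 1/(1 + K1/[H⁺] + K1K2/[H⁺]²) = 1/(1 + 10^+1.65 + 10^-0.08) = 0.02151
DIC = [CO2*]/α₀ = 8.709×10^-5 / 0.02151 = 4.050 mmol/kg
CA = (α₁ + 2α₂)·DIC = (0.9606 + 2×0.01789) × 4.050 = 4.03 mmol/kg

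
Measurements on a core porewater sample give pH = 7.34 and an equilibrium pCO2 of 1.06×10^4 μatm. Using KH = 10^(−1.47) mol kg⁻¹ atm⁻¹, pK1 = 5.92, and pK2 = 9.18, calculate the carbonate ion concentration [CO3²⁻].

[CO3²⁻] = 0.137 mmol/kg

[CO2*] = KH · pCO2 = 10^(−1.47) × 1.06×10^4×10^-6 = 3.592×10^-4 mol/kg
α₀ = 1/(1 + K1/[H⁺] + K1K2/[H⁺]²) = 1/(1 + 10^+1.42 + 10^-0.42) = 0.03612
DIC = [CO2*]/α₀ = 3.592×10^-4 / 0.03612 = 9.943 mmol/kg
[CO3²⁻] = α₂·DIC; α₂ = 0.01373, so [CO3²⁻] = 0.01373 × 9.943 = 0.137 mmol/kg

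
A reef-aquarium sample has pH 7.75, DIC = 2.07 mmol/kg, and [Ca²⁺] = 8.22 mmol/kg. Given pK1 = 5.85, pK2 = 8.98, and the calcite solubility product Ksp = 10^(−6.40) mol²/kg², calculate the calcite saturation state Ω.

Ω = 2.35

α₂ = 1 / (1 + [H⁺]/K2 + [H⁺]²/(K1K2)) = 1 / (1 + 10^+1.23 + 10^-0.67)
   = 1 / (1 + 16.982 + 0.21380) = 1/18.196 = 0.05496
[CO3²⁻] = α₂ × DIC = 0.05496 × 2.07 = 0.1138 mmol/kg
Ksp = 10^(−6.40) = 3.981×10^-7
Ω = [Ca²⁺][CO3²⁻]/Ksp = (8.22×10^-3)(1.138×10^-4) / 3.981×10^-7 = 2.35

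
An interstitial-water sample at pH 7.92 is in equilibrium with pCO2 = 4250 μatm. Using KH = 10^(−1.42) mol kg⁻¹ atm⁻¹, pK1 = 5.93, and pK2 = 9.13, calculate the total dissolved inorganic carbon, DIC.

[CO2*] = KH · pCO2 = 10^(−1.42) × 4250×10^-6 = 1.616×10^-4 mol/kg
α₀ = 1/(1 + K1/[H⁺] + K1K2/[H⁺]²) = 1/(1 + 10^+1.99 + 10^+0.78) = 0.009547
DIC = [CO2*]/α₀ = 1.616×10^-4 / 0.009547 = 16.9 mmol/kg

DIC = 16.9 mmol/kg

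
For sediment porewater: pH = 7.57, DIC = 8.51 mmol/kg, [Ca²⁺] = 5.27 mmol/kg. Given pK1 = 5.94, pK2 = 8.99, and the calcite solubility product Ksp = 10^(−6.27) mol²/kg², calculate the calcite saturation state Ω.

α₂ = 1 / (1 + [H⁺]/K2 + [H⁺]²/(K1K2)) = 1 / (1 + 10^+1.42 + 10^-0.21)
   = 1 / (1 + 26.303 + 0.61660) = 1/27.919 = 0.03582
[CO3²⁻] = α₂ × DIC = 0.03582 × 8.51 = 0.3048 mmol/kg
Ksp = 10^(−6.27) = 5.370×10^-7
Ω = [Ca²⁺][CO3²⁻]/Ksp = (5.27×10^-3)(3.048×10^-4) / 5.370×10^-7 = 2.99

Ω = 2.99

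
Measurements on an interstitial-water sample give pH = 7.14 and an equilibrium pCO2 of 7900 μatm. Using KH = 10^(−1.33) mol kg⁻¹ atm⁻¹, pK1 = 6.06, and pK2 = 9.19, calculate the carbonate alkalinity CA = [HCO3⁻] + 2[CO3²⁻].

[CO2*] = KH · pCO2 = 10^(−1.33) × 7900×10^-6 = 3.695×10^-4 mol/kg
α₀ = 1/(1 + K1/[H⁺] + K1K2/[H⁺]²) = 1/(1 + 10^+1.08 + 10^-0.97) = 0.07616
DIC = [CO2*]/α₀ = 3.695×10^-4 / 0.07616 = 4.852 mmol/kg
CA = (α₁ + 2α₂)·DIC = (0.9157 + 2×0.008161) × 4.852 = 4.52 mmol/kg

CA = 4.52 mmol/kg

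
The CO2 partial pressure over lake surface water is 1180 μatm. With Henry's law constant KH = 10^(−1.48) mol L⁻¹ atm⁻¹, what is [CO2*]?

KH = 10^(−1.48) = 3.311×10^-2 mol L⁻¹ atm⁻¹
[CO2*] = KH · pCO2 = 3.311×10^-2 × 1180×10^-6 atm = 3.91×10^-5 mol/L

[CO2*] = 39.1 μmol/L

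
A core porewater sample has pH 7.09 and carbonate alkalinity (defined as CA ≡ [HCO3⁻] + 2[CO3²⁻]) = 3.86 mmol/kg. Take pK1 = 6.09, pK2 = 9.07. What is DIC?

CA = [HCO3⁻] + 2[CO3²⁻] = (α₁ + 2α₂)·DIC
At pH 7.09: [H⁺]/K1 = 10^-1.00 = 0.10000, K2/[H⁺] = 10^-1.98 = 0.010471
α₁ = 1/(1 + 0.10000 + 0.010471) = 1/1.1105 = 0.9005; α₂ = α₁·K2/[H⁺] = 0.009430
α₁ + 2α₂ = 0.9194
DIC = CA / (α₁ + 2α₂) = 3.86 / 0.9194 = 4.20 mmol/kg

DIC = 4.20 mmol/kg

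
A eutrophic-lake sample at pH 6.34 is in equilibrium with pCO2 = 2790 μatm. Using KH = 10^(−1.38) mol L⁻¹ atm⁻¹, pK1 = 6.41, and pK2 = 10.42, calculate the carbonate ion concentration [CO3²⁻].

[CO2*] = KH · pCO2 = 10^(−1.38) × 2790×10^-6 = 1.163×10^-4 mol/L
α₀ = 1/(1 + K1/[H⁺] + K1K2/[H⁺]²) = 1/(1 + 10^-0.07 + 10^-4.15) = 0.5402
DIC = [CO2*]/α₀ = 1.163×10^-4 / 0.5402 = 0.2153 mmol/L
[CO3²⁻] = α₂·DIC; α₂ = 3.824×10^-5, so [CO3²⁻] = 3.824×10^-5 × 0.2153 = 8.23×10^-6 mmol/L = 0.00823 μmol/L

[CO3²⁻] = 0.00823 μmol/L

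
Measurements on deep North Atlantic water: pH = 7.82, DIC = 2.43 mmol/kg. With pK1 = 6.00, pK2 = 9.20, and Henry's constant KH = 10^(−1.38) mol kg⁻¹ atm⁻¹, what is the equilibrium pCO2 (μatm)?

pCO2 = 835 μatm

α₀ = 1 / (1 + K1/[H⁺] + K1K2/[H⁺]²) = 1 / (1 + 10^+1.82 + 10^+0.44)
   = 1 / (1 + 66.069 + 2.7542) = 1/69.824 = 0.01432
[CO2*] = α₀ × DIC = 0.01432 × 2.43 = 0.03480 mmol/kg
pCO2 = [CO2*]/KH = 3.480×10^-5 / 4.169×10^-2 = 835 μatm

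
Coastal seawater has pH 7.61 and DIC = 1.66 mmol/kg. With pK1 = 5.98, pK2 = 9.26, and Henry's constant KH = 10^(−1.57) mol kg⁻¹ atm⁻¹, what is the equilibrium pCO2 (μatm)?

pCO2 = 1380 μatm

α₀ = 1 / (1 + K1/[H⁺] + K1K2/[H⁺]²) = 1 / (1 + 10^+1.63 + 10^-0.02)
   = 1 / (1 + 42.658 + 0.95499) = 1/44.613 = 0.02242
[CO2*] = α₀ × DIC = 0.02242 × 1.66 = 0.03721 mmol/kg
pCO2 = [CO2*]/KH = 3.721×10^-5 / 2.692×10^-2 = 1380 μatm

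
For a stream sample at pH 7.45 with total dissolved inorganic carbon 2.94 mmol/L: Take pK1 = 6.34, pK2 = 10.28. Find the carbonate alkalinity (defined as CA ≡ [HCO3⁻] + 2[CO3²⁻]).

CA = [HCO3⁻] + 2[CO3²⁻] = (α₁ + 2α₂)·DIC
At pH 7.45: [H⁺]/K1 = 10^-1.11 = 0.077625, K2/[H⁺] = 10^-2.83 = 0.0014791
α₁ = 1/(1 + 0.077625 + 0.0014791) = 1/1.0791 = 0.9267; α₂ = α₁·K2/[H⁺] = 0.001371
α₁ + 2α₂ = 0.9294
CA = 0.9294 × 2.94 = 2.73 mmol/L

CA = 2.73 mmol/L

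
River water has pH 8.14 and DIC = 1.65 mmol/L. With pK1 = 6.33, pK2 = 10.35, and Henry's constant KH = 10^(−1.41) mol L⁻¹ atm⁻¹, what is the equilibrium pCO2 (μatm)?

α₀ = 1 / (1 + K1/[H⁺] + K1K2/[H⁺]²) = 1 / (1 + 10^+1.81 + 10^-0.40)
   = 1 / (1 + 64.565 + 0.39811) = 1/65.964 = 0.01516
[CO2*] = α₀ × DIC = 0.01516 × 1.65 = 0.02501 mmol/L
pCO2 = [CO2*]/KH = 2.501×10^-5 / 3.890×10^-2 = 643 μatm

pCO2 = 643 μatm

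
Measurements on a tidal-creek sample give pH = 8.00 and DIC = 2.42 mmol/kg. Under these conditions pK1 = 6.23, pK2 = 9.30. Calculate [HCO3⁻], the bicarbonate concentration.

[HCO3⁻] = 2.27 mmol/kg

α₁ = 1 / (1 + [H⁺]/K1 + K2/[H⁺]) = 1 / (1 + 10^-1.77 + 10^-1.30)
   = 1 / (1 + 0.016982 + 0.050119) = 1/1.0671 = 0.9371
[HCO3⁻] = α₁ × DIC = 0.9371 × 2.42 = 2.27 mmol/kg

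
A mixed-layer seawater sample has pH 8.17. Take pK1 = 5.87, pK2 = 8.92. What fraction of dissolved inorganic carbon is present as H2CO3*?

α₀ = 0.00424

α₀ = 1 / (1 + K1/[H⁺] + K1K2/[H⁺]²) = 1 / (1 + 10^+2.30 + 10^+1.55)
   = 1 / (1 + 199.53 + 35.481) = 1/236.01 = 0.004237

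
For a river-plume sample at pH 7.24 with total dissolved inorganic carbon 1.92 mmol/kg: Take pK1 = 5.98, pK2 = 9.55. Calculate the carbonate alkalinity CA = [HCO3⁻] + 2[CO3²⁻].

CA = [HCO3⁻] + 2[CO3²⁻] = (α₁ + 2α₂)·DIC
At pH 7.24: [H⁺]/K1 = 10^-1.26 = 0.054954, K2/[H⁺] = 10^-2.31 = 0.0048978
α₁ = 1/(1 + 0.054954 + 0.0048978) = 1/1.0599 = 0.9435; α₂ = α₁·K2/[H⁺] = 0.004621
α₁ + 2α₂ = 0.9528
CA = 0.9528 × 1.92 = 1.83 mmol/kg

CA = 1.83 mmol/kg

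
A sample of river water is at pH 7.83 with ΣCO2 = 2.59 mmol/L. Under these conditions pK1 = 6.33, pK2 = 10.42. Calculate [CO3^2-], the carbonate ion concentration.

α₂ = 1 / (1 + [H⁺]/K2 + [H⁺]²/(K1K2)) = 1 / (1 + 10^+2.59 + 10^+1.09)
   = 1 / (1 + 389.05 + 12.303) = 1/402.35 = 0.002485
[CO3²⁻] = α₂ × DIC = 0.002485 × 2.59 = 0.00644 mmol/L = 6.44 μmol/L

[CO3²⁻] = 6.44 μmol/L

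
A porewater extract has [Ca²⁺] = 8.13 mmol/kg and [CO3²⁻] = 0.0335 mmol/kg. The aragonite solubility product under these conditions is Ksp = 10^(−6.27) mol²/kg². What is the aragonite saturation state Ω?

Ω = 0.507

Ksp = 10^(−6.27) = 5.370×10^-7
Ω = [Ca²⁺][CO3²⁻]/Ksp = (8.13×10^-3)(0.0335×10^-3) / 5.370×10^-7 = 0.507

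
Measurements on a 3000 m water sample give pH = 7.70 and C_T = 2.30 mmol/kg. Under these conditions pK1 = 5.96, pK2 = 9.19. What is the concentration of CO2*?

α₀ = 1 / (1 + K1/[H⁺] + K1K2/[H⁺]²) = 1 / (1 + 10^+1.74 + 10^+0.25)
   = 1 / (1 + 54.954 + 1.7783) = 1/57.732 = 0.01732
[CO2*] = α₀ × DIC = 0.01732 × 2.30 = 0.0398 mmol/kg

[CO2*] = 0.0398 mmol/kg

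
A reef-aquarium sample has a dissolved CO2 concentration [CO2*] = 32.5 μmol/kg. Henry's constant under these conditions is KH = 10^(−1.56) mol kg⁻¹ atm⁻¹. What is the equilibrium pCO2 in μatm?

KH = 10^(−1.56) = 2.754×10^-2 mol kg⁻¹ atm⁻¹
pCO2 = [CO2*]/KH = 32.5×10^-6 / 2.754×10^-2 = 1.18×10^-3 atm = 1180 μatm

pCO2 = 1180 μatm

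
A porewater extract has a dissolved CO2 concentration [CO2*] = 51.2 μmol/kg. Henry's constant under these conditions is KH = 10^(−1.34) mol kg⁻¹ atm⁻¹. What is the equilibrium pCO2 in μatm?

pCO2 = 1120 μatm

KH = 10^(−1.34) = 4.571×10^-2 mol kg⁻¹ atm⁻¹
pCO2 = [CO2*]/KH = 51.2×10^-6 / 4.571×10^-2 = 1.12×10^-3 atm = 1120 μatm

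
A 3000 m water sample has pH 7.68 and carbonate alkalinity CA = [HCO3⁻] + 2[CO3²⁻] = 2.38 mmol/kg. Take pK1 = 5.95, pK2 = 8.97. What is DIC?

CA = [HCO3⁻] + 2[CO3²⁻] = (α₁ + 2α₂)·DIC
At pH 7.68: [H⁺]/K1 = 10^-1.73 = 0.018621, K2/[H⁺] = 10^-1.29 = 0.051286
α₁ = 1/(1 + 0.018621 + 0.051286) = 1/1.0699 = 0.9347; α₂ = α₁·K2/[H⁺] = 0.04794
α₁ + 2α₂ = 1.0305
DIC = CA / (α₁ + 2α₂) = 2.38 / 1.0305 = 2.31 mmol/kg

DIC = 2.31 mmol/kg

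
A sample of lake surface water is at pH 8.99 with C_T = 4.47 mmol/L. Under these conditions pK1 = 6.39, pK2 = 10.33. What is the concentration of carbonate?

[CO3²⁻] = 0.195 mmol/L

α₂ = 1 / (1 + [H⁺]/K2 + [H⁺]²/(K1K2)) = 1 / (1 + 10^+1.34 + 10^-1.26)
   = 1 / (1 + 21.878 + 0.054954) = 1/22.933 = 0.04361
[CO3²⁻] = α₂ × DIC = 0.04361 × 4.47 = 0.195 mmol/L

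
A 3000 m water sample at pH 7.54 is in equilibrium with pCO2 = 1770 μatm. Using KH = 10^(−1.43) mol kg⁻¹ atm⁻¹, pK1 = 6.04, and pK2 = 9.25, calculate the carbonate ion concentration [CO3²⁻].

[CO2*] = KH · pCO2 = 10^(−1.43) × 1770×10^-6 = 6.576×10^-5 mol/kg
α₀ = 1/(1 + K1/[H⁺] + K1K2/[H⁺]²) = 1/(1 + 10^+1.50 + 10^-0.21) = 0.03008
DIC = [CO2*]/α₀ = 6.576×10^-5 / 0.03008 = 2.186 mmol/kg
[CO3²⁻] = α₂·DIC; α₂ = 0.01855, so [CO3²⁻] = 0.01855 × 2.186 = 0.0405 mmol/kg

[CO3²⁻] = 0.0405 mmol/kg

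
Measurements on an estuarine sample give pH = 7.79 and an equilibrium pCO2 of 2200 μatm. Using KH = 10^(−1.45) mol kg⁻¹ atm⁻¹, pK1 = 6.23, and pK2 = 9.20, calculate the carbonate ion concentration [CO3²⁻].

[CO2*] = KH · pCO2 = 10^(−1.45) × 2200×10^-6 = 7.806×10^-5 mol/kg
α₀ = 1/(1 + K1/[H⁺] + K1K2/[H⁺]²) = 1/(1 + 10^+1.56 + 10^+0.15) = 0.02583
DIC = [CO2*]/α₀ = 7.806×10^-5 / 0.02583 = 3.022 mmol/kg
[CO3²⁻] = α₂·DIC; α₂ = 0.03648, so [CO3²⁻] = 0.03648 × 3.022 = 0.110 mmol/kg

[CO3²⁻] = 0.110 mmol/kg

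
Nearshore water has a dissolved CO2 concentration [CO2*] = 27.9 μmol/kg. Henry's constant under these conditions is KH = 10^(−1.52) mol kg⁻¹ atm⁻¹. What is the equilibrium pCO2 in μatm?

KH = 10^(−1.52) = 3.020×10^-2 mol kg⁻¹ atm⁻¹
pCO2 = [CO2*]/KH = 27.9×10^-6 / 3.020×10^-2 = 9.24×10^-4 atm = 924 μatm

pCO2 = 924 μatm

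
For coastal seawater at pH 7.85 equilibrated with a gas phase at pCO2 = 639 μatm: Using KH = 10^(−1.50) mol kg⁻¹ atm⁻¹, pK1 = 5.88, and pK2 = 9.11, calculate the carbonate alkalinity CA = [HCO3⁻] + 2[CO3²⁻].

CA = 2.09 mmol/kg

[CO2*] = KH · pCO2 = 10^(−1.50) × 639×10^-6 = 2.021×10^-5 mol/kg
α₀ = 1/(1 + K1/[H⁺] + K1K2/[H⁺]²) = 1/(1 + 10^+1.97 + 10^+0.71) = 0.01005
DIC = [CO2*]/α₀ = 2.021×10^-5 / 0.01005 = 2.010 mmol/kg
CA = (α₁ + 2α₂)·DIC = (0.9384 + 2×0.05157) × 2.010 = 2.09 mmol/kg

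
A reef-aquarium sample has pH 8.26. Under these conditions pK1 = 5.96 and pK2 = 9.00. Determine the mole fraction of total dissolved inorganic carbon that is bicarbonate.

α₁ = 0.842

α₁ = 1 / (1 + [H⁺]/K1 + K2/[H⁺]) = 1 / (1 + 10^-2.30 + 10^-0.74)
   = 1 / (1 + 0.0050119 + 0.18197) = 1/1.1870 = 0.8425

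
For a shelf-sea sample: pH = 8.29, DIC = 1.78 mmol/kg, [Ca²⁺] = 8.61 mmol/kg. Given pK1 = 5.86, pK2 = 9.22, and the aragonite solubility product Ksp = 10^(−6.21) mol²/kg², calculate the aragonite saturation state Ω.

α₂ = 1 / (1 + [H⁺]/K2 + [H⁺]²/(K1K2)) = 1 / (1 + 10^+0.93 + 10^-1.50)
   = 1 / (1 + 8.5114 + 0.031623) = 1/9.5430 = 0.1048
[CO3²⁻] = α₂ × DIC = 0.1048 × 1.78 = 0.1865 mmol/kg
Ksp = 10^(−6.21) = 6.166×10^-7
Ω = [Ca²⁺][CO3²⁻]/Ksp = (8.61×10^-3)(1.865×10^-4) / 6.166×10^-7 = 2.60

Ω = 2.60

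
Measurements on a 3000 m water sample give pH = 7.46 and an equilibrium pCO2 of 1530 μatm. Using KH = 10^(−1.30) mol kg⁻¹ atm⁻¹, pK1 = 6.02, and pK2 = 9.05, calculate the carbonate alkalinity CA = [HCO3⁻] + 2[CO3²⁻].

CA = 2.22 mmol/kg

[CO2*] = KH · pCO2 = 10^(−1.30) × 1530×10^-6 = 7.668×10^-5 mol/kg
α₀ = 1/(1 + K1/[H⁺] + K1K2/[H⁺]²) = 1/(1 + 10^+1.44 + 10^-0.15) = 0.03419
DIC = [CO2*]/α₀ = 7.668×10^-5 / 0.03419 = 2.243 mmol/kg
CA = (α₁ + 2α₂)·DIC = (0.9416 + 2×0.02420) × 2.243 = 2.22 mmol/kg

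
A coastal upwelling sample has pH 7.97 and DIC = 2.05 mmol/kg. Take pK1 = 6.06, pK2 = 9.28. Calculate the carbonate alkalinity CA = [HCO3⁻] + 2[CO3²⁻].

CA = 2.12 mmol/kg

CA = [HCO3⁻] + 2[CO3²⁻] = (α₁ + 2α₂)·DIC
At pH 7.97: [H⁺]/K1 = 10^-1.91 = 0.012303, K2/[H⁺] = 10^-1.31 = 0.048978
α₁ = 1/(1 + 0.012303 + 0.048978) = 1/1.0613 = 0.9423; α₂ = α₁·K2/[H⁺] = 0.04615
α₁ + 2α₂ = 1.0346
CA = 1.0346 × 2.05 = 2.12 mmol/kg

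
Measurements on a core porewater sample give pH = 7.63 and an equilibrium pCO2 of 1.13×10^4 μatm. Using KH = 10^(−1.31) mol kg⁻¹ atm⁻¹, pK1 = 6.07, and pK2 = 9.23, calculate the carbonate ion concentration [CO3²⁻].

[CO2*] = KH · pCO2 = 10^(−1.31) × 1.13×10^4×10^-6 = 5.535×10^-4 mol/kg
α₀ = 1/(1 + K1/[H⁺] + K1K2/[H⁺]²) = 1/(1 + 10^+1.56 + 10^-0.04) = 0.02616
DIC = [CO2*]/α₀ = 5.535×10^-4 / 0.02616 = 21.15 mmol/kg
[CO3²⁻] = α₂·DIC; α₂ = 0.02386, so [CO3²⁻] = 0.02386 × 21.15 = 0.505 mmol/kg

[CO3²⁻] = 0.505 mmol/kg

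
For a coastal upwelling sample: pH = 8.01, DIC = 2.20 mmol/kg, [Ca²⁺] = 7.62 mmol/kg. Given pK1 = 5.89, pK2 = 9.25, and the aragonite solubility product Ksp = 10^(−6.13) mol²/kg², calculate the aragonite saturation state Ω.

Ω = 1.22

α₂ = 1 / (1 + [H⁺]/K2 + [H⁺]²/(K1K2)) = 1 / (1 + 10^+1.24 + 10^-0.88)
   = 1 / (1 + 17.378 + 0.13183) = 1/18.510 = 0.05403
[CO3²⁻] = α₂ × DIC = 0.05403 × 2.20 = 0.1189 mmol/kg
Ksp = 10^(−6.13) = 7.413×10^-7
Ω = [Ca²⁺][CO3²⁻]/Ksp = (7.62×10^-3)(1.189×10^-4) / 7.413×10^-7 = 1.22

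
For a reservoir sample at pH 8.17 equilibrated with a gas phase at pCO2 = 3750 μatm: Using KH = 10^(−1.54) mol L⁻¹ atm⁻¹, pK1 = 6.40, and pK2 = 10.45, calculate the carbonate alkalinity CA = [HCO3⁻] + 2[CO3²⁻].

[CO2*] = KH · pCO2 = 10^(−1.54) × 3750×10^-6 = 1.082×10^-4 mol/L
α₀ = 1/(1 + K1/[H⁺] + K1K2/[H⁺]²) = 1/(1 + 10^+1.77 + 10^-0.51) = 0.01661
DIC = [CO2*]/α₀ = 1.082×10^-4 / 0.01661 = 6.510 mmol/L
CA = (α₁ + 2α₂)·DIC = (0.9783 + 2×0.005134) × 6.510 = 6.44 mmol/L

CA = 6.44 mmol/L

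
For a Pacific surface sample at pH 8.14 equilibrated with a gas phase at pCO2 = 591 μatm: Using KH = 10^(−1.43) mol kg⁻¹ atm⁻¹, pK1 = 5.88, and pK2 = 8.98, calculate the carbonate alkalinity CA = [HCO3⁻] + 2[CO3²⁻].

[CO2*] = KH · pCO2 = 10^(−1.43) × 591×10^-6 = 2.196×10^-5 mol/kg
α₀ = 1/(1 + K1/[H⁺] + K1K2/[H⁺]²) = 1/(1 + 10^+2.26 + 10^+1.42) = 0.004778
DIC = [CO2*]/α₀ = 2.196×10^-5 / 0.004778 = 4.595 mmol/kg
CA = (α₁ + 2α₂)·DIC = (0.8695 + 2×0.1257) × 4.595 = 5.15 mmol/kg

CA = 5.15 mmol/kg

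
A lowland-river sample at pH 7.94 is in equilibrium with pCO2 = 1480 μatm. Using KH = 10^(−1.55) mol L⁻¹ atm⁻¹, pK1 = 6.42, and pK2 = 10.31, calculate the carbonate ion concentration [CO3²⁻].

[CO3²⁻] = 5.89 μmol/L

[CO2*] = KH · pCO2 = 10^(−1.55) × 1480×10^-6 = 4.171×10^-5 mol/L
α₀ = 1/(1 + K1/[H⁺] + K1K2/[H⁺]²) = 1/(1 + 10^+1.52 + 10^-0.85) = 0.02919
DIC = [CO2*]/α₀ = 4.171×10^-5 / 0.02919 = 1.429 mmol/L
[CO3²⁻] = α₂·DIC; α₂ = 0.004124, so [CO3²⁻] = 0.004124 × 1.429 = 0.00589 mmol/L = 5.89 μmol/L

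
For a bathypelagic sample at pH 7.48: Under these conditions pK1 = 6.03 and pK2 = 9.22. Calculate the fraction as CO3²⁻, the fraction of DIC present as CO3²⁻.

α₂ = 0.0173

α₂ = 1 / (1 + [H⁺]/K2 + [H⁺]²/(K1K2)) = 1 / (1 + 10^+1.74 + 10^+0.29)
   = 1 / (1 + 54.954 + 1.9498) = 1/57.904 = 0.01727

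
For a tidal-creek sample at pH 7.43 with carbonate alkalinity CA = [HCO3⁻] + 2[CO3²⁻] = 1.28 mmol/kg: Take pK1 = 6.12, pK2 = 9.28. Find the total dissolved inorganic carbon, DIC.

DIC = 1.32 mmol/kg

CA = [HCO3⁻] + 2[CO3²⁻] = (α₁ + 2α₂)·DIC
At pH 7.43: [H⁺]/K1 = 10^-1.31 = 0.048978, K2/[H⁺] = 10^-1.85 = 0.014125
α₁ = 1/(1 + 0.048978 + 0.014125) = 1/1.0631 = 0.9406; α₂ = α₁·K2/[H⁺] = 0.01329
α₁ + 2α₂ = 0.9672
DIC = CA / (α₁ + 2α₂) = 1.28 / 0.9672 = 1.32 mmol/kg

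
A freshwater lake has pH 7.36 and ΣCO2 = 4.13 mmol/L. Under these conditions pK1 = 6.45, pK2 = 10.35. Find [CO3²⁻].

α₂ = 1 / (1 + [H⁺]/K2 + [H⁺]²/(K1K2)) = 1 / (1 + 10^+2.99 + 10^+2.08)
   = 1 / (1 + 977.24 + 120.23) = 1/1098.5 = 0.0009104
[CO3²⁻] = α₂ × DIC = 0.0009104 × 4.13 = 0.00376 mmol/L = 3.76 μmol/L

[CO3²⁻] = 3.76 μmol/L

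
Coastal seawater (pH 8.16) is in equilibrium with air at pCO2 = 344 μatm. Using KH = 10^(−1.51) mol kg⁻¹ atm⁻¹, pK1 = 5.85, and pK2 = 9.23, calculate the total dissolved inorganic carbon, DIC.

[CO2*] = KH · pCO2 = 10^(−1.51) × 344×10^-6 = 1.063×10^-5 mol/kg
α₀ = 1/(1 + K1/[H⁺] + K1K2/[H⁺]²) = 1/(1 + 10^+2.31 + 10^+1.24) = 0.004493
DIC = [CO2*]/α₀ = 1.063×10^-5 / 0.004493 = 2.37 mmol/kg

DIC = 2.37 mmol/kg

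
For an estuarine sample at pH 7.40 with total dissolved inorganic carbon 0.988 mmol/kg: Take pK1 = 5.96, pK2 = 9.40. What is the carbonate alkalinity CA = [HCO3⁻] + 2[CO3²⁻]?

CA = 0.963 mmol/kg

CA = [HCO3⁻] + 2[CO3²⁻] = (α₁ + 2α₂)·DIC
At pH 7.40: [H⁺]/K1 = 10^-1.44 = 0.036308, K2/[H⁺] = 10^-2.00 = 0.010000
α₁ = 1/(1 + 0.036308 + 0.010000) = 1/1.0463 = 0.9557; α₂ = α₁·K2/[H⁺] = 0.009557
α₁ + 2α₂ = 0.9749
CA = 0.9749 × 0.988 = 0.963 mmol/kg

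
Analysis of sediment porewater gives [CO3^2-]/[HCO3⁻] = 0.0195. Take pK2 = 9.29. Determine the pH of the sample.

From K2 = [H⁺][CO3^2-]/[HCO3⁻]:  pH = pK2 + log₁₀([CO3^2-]/[HCO3⁻])
log₁₀(0.0195) = -1.710
pH = 9.29 + (-1.710) = 7.58

pH = 7.58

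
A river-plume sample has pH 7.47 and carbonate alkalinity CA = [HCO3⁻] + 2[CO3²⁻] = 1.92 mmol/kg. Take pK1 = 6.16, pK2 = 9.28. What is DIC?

CA = [HCO3⁻] + 2[CO3²⁻] = (α₁ + 2α₂)·DIC
At pH 7.47: [H⁺]/K1 = 10^-1.31 = 0.048978, K2/[H⁺] = 10^-1.81 = 0.015488
α₁ = 1/(1 + 0.048978 + 0.015488) = 1/1.0645 = 0.9394; α₂ = α₁·K2/[H⁺] = 0.01455
α₁ + 2α₂ = 0.9685
DIC = CA / (α₁ + 2α₂) = 1.92 / 0.9685 = 1.98 mmol/kg

DIC = 1.98 mmol/kg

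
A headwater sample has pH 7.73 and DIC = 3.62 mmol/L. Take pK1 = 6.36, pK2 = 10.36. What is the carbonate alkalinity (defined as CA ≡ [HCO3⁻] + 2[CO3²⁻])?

CA = [HCO3⁻] + 2[CO3²⁻] = (α₁ + 2α₂)·DIC
At pH 7.73: [H⁺]/K1 = 10^-1.37 = 0.042658, K2/[H⁺] = 10^-2.63 = 0.0023442
α₁ = 1/(1 + 0.042658 + 0.0023442) = 1/1.0450 = 0.9569; α₂ = α₁·K2/[H⁺] = 0.002243
α₁ + 2α₂ = 0.9614
CA = 0.9614 × 3.62 = 3.48 mmol/L

CA = 3.48 mmol/L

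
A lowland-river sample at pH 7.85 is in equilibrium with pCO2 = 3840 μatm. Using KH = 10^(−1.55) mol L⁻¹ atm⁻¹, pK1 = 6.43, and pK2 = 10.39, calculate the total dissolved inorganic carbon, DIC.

[CO2*] = KH · pCO2 = 10^(−1.55) × 3840×10^-6 = 1.082×10^-4 mol/L
α₀ = 1/(1 + K1/[H⁺] + K1K2/[H⁺]²) = 1/(1 + 10^+1.42 + 10^-1.12) = 0.03652
DIC = [CO2*]/α₀ = 1.082×10^-4 / 0.03652 = 2.96 mmol/L

DIC = 2.96 mmol/L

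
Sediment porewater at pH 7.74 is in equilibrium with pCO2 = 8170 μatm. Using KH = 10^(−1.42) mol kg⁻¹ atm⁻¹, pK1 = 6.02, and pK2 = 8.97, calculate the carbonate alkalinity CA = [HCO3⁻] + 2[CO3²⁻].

CA = 18.2 mmol/kg

[CO2*] = KH · pCO2 = 10^(−1.42) × 8170×10^-6 = 3.106×10^-4 mol/kg
α₀ = 1/(1 + K1/[H⁺] + K1K2/[H⁺]²) = 1/(1 + 10^+1.72 + 10^+0.49) = 0.01768
DIC = [CO2*]/α₀ = 3.106×10^-4 / 0.01768 = 17.57 mmol/kg
CA = (α₁ + 2α₂)·DIC = (0.9277 + 2×0.05463) × 17.57 = 18.2 mmol/kg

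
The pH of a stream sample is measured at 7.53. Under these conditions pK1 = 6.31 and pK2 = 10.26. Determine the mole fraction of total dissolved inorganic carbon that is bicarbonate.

α₁ = 1 / (1 + [H⁺]/K1 + K2/[H⁺]) = 1 / (1 + 10^-1.22 + 10^-2.73)
   = 1 / (1 + 0.060256 + 0.0018621) = 1/1.0621 = 0.9415

α₁ = 0.942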